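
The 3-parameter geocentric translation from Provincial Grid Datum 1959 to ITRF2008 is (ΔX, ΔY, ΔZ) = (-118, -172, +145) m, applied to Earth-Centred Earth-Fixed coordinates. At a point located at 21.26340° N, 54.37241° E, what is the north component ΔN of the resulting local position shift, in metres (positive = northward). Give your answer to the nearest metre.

ΔN = 211 m

The local north axis is (−sin φ cos λ, −sin φ sin λ, cos φ), giving ΔN = 24.928 + 50.701 + 135.129 = 210.76 m.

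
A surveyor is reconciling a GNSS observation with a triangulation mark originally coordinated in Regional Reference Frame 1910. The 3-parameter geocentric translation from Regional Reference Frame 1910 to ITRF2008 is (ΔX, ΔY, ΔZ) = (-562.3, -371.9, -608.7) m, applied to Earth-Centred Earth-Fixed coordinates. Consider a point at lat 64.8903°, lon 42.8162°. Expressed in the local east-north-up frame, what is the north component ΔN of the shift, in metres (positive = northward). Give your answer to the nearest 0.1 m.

ΔN = 344.1 m

At φ = 64.8903°, λ = 42.8162°: sin φ = 0.905497, cos φ = 0.424353, sin λ = 0.679649, cos λ = 0.733538.
ΔN = −sin φ cos λ·ΔX − sin φ sin λ·ΔY + cos φ·ΔZ = −(0.905497)(0.733538)(-562.3) − (0.905497)(0.679649)(-371.9) + (0.424353)(-608.7) = 344.06 m.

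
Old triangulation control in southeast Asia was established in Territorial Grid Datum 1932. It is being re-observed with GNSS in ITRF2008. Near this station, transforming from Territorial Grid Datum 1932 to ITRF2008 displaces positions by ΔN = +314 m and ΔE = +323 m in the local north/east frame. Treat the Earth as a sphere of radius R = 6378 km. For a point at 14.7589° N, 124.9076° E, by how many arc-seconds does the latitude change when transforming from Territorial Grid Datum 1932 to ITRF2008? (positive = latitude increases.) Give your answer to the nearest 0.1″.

On a sphere of radius R, 1 rad of latitude = R, so Δφ = ΔN / R = 314.0 / 6378000 = 4.9232e-05 rad = 10.155″.

Δφ = 10.2″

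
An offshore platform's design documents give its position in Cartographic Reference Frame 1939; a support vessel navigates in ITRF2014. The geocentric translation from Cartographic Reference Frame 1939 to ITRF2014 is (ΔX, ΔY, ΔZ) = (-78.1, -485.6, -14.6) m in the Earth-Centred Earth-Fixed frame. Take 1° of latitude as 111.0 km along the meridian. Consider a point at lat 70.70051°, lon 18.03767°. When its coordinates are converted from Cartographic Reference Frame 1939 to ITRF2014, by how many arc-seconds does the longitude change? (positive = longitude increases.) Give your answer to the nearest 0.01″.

Δλ = -42.94″

sin φ = 0.943804, cos φ = 0.330506, sin λ = 0.309642, cos λ = 0.950853.
East component: ΔE = −sin λ·ΔX + cos λ·ΔY = −(0.309642)(-78.1) + (0.950853)(-485.6) = -437.55 m.
1° of latitude spans 111000 m; at latitude φ, 1° of longitude spans that × cos φ = 36686.2 m, so Δλ = -437.55 / 36686.2 × 3600 = -42.937″.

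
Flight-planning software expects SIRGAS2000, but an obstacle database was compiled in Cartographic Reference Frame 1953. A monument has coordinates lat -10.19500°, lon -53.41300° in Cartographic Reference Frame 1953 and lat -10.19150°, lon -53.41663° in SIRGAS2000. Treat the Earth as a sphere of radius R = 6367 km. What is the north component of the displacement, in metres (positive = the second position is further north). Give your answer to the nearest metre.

ΔN = 389 m

Δφ = -10.19150° − -10.19500° = +0.00350°; Δλ = -53.41663° − -53.41300° = -0.00363°.
1° along a meridian = πR/180 = 111125 m.
ΔN = Δφ × 111125 = 388.9 m; ΔE = Δλ × 111125 × cos(-10.19500°) = -0.00363 × 111125 × 0.984211 = -397.0 m.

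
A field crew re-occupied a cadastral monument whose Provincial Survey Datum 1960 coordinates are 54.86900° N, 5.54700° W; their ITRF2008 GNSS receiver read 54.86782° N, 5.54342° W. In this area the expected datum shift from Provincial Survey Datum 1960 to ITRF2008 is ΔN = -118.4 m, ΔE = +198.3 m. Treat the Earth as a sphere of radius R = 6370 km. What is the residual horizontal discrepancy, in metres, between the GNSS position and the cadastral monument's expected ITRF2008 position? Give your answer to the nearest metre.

33 m

Observed coordinate differences: Δφ = -0.00118°, Δλ = +0.00358°.
Converting to metres (1° lat = 111177 m, cos φ = 0.575448): observed ΔN = -131.2 m, observed ΔE = 229.0 m.
Subtracting the expected shift leaves a residual of -131.2 − (-118.4) = -12.8 m north and 229.0 − (198.3) = 30.7 m east.
Residual distance = √((-12.8)² + 30.7²) = 33.3 m.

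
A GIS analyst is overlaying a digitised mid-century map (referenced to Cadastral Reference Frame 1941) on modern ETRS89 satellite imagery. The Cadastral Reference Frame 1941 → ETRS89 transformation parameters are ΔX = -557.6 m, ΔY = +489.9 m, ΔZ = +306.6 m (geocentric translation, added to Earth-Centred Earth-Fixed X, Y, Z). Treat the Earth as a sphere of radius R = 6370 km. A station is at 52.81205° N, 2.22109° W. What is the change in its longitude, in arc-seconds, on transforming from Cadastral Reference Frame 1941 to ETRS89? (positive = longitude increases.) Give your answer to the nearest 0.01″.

Δλ = 25.07″

sin φ = 0.796657, cos φ = 0.604432, sin λ = -0.038756, cos λ = 0.999249.
East component: ΔE = −sin λ·ΔX + cos λ·ΔY = −(-0.038756)(-557.6) + (0.999249)(489.9) = 467.92 m.
1° of latitude spans πR/180 = 111177 m; at latitude φ, 1° of longitude spans that × cos φ = 67199.2 m, so Δλ = 467.92 / 67199.2 × 3600 = 25.068″.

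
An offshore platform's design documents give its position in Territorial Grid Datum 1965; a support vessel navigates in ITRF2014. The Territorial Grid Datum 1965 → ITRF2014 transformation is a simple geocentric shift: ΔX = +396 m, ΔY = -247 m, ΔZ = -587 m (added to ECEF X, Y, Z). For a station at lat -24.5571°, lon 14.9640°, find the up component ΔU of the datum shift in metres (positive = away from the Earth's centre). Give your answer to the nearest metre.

The local up (radial) axis is (cos φ cos λ, cos φ sin λ, sin φ), giving ΔU = 347.966 − 58.009 + 243.957 = 533.91 m.

ΔU = 534 m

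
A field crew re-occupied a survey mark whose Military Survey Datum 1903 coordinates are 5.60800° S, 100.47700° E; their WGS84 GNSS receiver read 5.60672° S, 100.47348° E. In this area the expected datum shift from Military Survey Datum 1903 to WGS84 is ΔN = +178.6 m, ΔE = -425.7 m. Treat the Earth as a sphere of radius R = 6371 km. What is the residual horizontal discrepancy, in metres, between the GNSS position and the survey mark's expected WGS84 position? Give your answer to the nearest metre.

51 m

Observed coordinate differences: Δφ = +0.00128°, Δλ = -0.00352°.
Converting to metres (1° lat = 111195 m, cos φ = 0.995214): observed ΔN = 142.3 m, observed ΔE = -389.5 m.
Subtracting the expected shift leaves a residual of 142.3 − (178.6) = -36.3 m north and -389.5 − (-425.7) = 36.2 m east.
Residual distance = √((-36.3)² + 36.2²) = 51.2 m.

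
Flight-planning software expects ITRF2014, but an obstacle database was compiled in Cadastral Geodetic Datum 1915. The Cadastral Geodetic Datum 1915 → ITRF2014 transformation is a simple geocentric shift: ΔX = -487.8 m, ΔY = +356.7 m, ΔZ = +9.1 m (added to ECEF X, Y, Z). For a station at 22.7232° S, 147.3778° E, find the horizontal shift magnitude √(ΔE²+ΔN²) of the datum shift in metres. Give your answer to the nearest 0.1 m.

The local east axis at (φ, λ) is (−sin λ, cos λ, 0), so ΔE = −sin(147.3778°)·(-487.8) + cos(147.3778°)·356.7 = -37.46 m.
The local north axis is (−sin φ cos λ, −sin φ sin λ, cos φ), giving ΔN = 158.702 + 74.280 + 8.394 = 241.38 m.
Horizontal magnitude = √(ΔE² + ΔN²) = √((-37.46)² + 241.38²) = 244.26 m.

244.3 m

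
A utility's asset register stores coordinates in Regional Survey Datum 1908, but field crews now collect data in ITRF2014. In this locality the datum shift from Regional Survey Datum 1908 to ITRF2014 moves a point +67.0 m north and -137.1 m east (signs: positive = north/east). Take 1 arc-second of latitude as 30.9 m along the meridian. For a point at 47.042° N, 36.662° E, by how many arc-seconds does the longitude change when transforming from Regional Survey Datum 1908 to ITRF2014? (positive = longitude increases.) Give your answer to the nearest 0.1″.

Δλ = -6.5″

At latitude 47.042°, cos φ = 0.681462.
1″ of longitude at this latitude = 30.90 × cos φ = 21.0572 m, so Δλ = -137.1 / 21.0572 = -6.511″.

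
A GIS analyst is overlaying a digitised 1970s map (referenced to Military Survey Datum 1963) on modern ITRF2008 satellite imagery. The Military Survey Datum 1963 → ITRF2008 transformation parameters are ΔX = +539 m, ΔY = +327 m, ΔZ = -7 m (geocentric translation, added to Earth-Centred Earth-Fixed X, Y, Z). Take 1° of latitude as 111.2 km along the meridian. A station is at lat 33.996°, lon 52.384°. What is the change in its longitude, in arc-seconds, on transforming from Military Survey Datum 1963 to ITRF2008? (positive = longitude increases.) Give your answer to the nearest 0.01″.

Δλ = -8.88″

sin φ = 0.559135, cos φ = 0.829077, sin λ = 0.792119, cos λ = 0.610366.
East component: ΔE = −sin λ·ΔX + cos λ·ΔY = −(0.792119)(539) + (0.610366)(327) = -227.36 m.
1° of latitude spans 111200 m; at latitude φ, 1° of longitude spans that × cos φ = 92193.3 m, so Δλ = -227.36 / 92193.3 × 3600 = -8.878″.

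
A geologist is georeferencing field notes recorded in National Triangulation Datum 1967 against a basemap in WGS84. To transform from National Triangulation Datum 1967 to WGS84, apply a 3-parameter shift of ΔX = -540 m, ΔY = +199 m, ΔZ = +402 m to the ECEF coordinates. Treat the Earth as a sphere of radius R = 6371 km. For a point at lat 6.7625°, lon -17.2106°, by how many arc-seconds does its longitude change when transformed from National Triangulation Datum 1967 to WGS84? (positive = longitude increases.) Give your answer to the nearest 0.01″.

Δλ = 0.99″

sin φ = 0.117754, cos φ = 0.993043, sin λ = -0.295885, cos λ = 0.955224.
East component: ΔE = −sin λ·ΔX + cos λ·ΔY = −(-0.295885)(-540) + (0.955224)(199) = 30.31 m.
1° of latitude spans πR/180 = 111195 m; at latitude φ, 1° of longitude spans that × cos φ = 110421.3 m, so Δλ = 30.31 / 110421.3 × 3600 = 0.988″.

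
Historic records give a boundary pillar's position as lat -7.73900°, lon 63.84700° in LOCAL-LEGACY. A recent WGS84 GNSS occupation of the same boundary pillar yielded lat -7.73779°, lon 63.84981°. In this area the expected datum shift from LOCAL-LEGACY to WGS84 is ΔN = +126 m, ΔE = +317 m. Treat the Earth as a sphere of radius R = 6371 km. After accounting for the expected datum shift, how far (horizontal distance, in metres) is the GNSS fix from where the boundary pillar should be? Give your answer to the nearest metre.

11 m

Observed coordinate differences: Δφ = +0.00121°, Δλ = +0.00281°.
Converting to metres (1° lat = 111195 m, cos φ = 0.990892): observed ΔN = 134.5 m, observed ΔE = 309.6 m.
Subtracting the expected shift leaves a residual of 134.5 − (126) = 8.5 m north and 309.6 − (317) = -7.4 m east.
Residual distance = √(8.5² + (-7.4)²) = 11.3 m.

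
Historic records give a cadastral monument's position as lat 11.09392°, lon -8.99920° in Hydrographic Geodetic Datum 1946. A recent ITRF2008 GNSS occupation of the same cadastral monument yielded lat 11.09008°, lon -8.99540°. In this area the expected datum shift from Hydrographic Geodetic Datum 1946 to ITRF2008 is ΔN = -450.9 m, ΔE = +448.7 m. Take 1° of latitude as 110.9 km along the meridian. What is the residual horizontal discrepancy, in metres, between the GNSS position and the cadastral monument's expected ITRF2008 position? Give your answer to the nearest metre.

43 m

Observed coordinate differences: Δφ = -0.00384°, Δλ = +0.00380°.
Converting to metres (1° lat = 110900 m, cos φ = 0.981313): observed ΔN = -425.9 m, observed ΔE = 413.5 m.
Subtracting the expected shift leaves a residual of -425.9 − (-450.9) = 25.0 m north and 413.5 − (448.7) = -35.2 m east.
Residual distance = √(25.0² + (-35.2)²) = 43.2 m.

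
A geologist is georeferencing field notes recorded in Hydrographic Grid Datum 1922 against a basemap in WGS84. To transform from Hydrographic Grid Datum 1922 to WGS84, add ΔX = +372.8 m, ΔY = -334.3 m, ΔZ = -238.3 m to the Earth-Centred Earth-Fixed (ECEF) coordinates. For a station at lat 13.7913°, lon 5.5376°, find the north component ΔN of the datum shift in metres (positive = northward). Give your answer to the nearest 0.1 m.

The local north axis is (−sin φ cos λ, −sin φ sin λ, cos φ), giving ΔN = -88.456 + 7.690 − 231.430 = -312.20 m.

ΔN = -312.2 m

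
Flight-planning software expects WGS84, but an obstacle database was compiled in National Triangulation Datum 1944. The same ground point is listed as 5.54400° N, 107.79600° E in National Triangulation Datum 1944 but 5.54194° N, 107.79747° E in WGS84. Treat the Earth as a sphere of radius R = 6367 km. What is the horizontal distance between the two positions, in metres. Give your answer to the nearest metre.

281 m

Δφ = 5.54194° − 5.54400° = -0.00206°; Δλ = 107.79747° − 107.79600° = +0.00147°.
1° along a meridian = πR/180 = 111125 m.
ΔN = Δφ × 111125 = -228.9 m; ΔE = Δλ × 111125 × cos(5.54400°) = +0.00147 × 111125 × 0.995322 = 162.6 m.
Distance = √(ΔE² + ΔN²) = √(162.6² + (-228.9)²) = 280.8 m.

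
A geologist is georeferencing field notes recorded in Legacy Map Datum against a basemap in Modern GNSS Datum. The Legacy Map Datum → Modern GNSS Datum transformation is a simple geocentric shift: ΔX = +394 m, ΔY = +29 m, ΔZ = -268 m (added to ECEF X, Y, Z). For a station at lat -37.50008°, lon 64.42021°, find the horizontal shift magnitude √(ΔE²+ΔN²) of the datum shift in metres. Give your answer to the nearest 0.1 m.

355.3 m

The local east axis at (φ, λ) is (−sin λ, cos λ, 0), so ΔE = −sin(64.42021°)·394 + cos(64.42021°)·29 = -342.86 m.
The local north axis is (−sin φ cos λ, −sin φ sin λ, cos φ), giving ΔN = 103.561 + 15.924 − 212.618 = -93.13 m.
Horizontal magnitude = √(ΔE² + ΔN²) = √((-342.86)² + (-93.13)²) = 355.29 m.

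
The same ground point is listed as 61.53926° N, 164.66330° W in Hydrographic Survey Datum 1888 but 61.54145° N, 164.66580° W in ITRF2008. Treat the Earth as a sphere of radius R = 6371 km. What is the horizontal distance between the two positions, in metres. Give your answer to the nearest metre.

277 m

Δφ = 61.54145° − 61.53926° = +0.00219°; Δλ = -164.66580° − -164.66330° = -0.00250°.
1° along a meridian = πR/180 = 111195 m.
ΔN = Δφ × 111195 = 243.5 m; ΔE = Δλ × 111195 × cos(61.53926°) = -0.00250 × 111195 × 0.476556 = -132.5 m.
Distance = √(ΔE² + ΔN²) = √((-132.5)² + 243.5²) = 277.2 m.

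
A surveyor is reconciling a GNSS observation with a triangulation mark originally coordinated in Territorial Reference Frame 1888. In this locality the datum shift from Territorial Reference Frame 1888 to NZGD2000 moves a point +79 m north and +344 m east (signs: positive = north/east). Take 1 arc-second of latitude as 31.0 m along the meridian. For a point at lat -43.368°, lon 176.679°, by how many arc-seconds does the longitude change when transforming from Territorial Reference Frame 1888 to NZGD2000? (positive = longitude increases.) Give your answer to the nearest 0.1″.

At latitude -43.368°, cos φ = 0.726958.
1″ of longitude at this latitude = 31.00 × cos φ = 22.5357 m, so Δλ = 344.0 / 22.5357 = 15.265″.

Δλ = 15.3″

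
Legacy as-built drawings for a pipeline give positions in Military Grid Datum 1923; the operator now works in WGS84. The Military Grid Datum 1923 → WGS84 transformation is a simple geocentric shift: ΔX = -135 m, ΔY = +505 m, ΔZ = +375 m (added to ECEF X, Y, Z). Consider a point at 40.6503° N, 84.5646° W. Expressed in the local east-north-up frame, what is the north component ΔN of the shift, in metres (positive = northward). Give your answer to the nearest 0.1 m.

ΔN = 620.3 m

The local north axis is (−sin φ cos λ, −sin φ sin λ, cos φ), giving ΔN = 8.330 + 327.498 + 284.512 = 620.34 m.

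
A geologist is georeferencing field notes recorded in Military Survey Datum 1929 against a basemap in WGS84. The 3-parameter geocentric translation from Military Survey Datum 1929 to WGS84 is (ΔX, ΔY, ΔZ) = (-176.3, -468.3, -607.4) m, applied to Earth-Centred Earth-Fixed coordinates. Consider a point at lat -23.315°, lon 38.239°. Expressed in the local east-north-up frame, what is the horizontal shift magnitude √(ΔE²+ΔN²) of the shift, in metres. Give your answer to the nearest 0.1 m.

772.0 m

At φ = -23.315°, λ = 38.239°: sin φ = -0.395786, cos φ = 0.918343, sin λ = 0.618943, cos λ = 0.785436.
ΔE = −sin λ·ΔX + cos λ·ΔY = −(0.618943)·(-176.3) + (0.785436)·(-468.3) = -258.70 m.
ΔN = −sin φ cos λ·ΔX − sin φ sin λ·ΔY + cos φ·ΔZ = −(-0.395786)(0.785436)(-176.3) − (-0.395786)(0.618943)(-468.3) + (0.918343)(-607.4) = -727.33 m.
Horizontal magnitude = √(ΔE² + ΔN²) = √((-258.70)² + (-727.33)²) = 771.96 m.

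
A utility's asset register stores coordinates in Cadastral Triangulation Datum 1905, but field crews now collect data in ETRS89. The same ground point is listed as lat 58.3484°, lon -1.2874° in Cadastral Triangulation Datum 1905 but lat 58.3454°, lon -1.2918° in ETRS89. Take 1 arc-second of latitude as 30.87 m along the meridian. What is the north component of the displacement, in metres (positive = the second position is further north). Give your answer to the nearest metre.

Δφ = 58.3454° − 58.3484° = -0.0030°; Δλ = -1.2918° − -1.2874° = -0.0044°.
1° of latitude = 3600 × 30.87 = 111132 m.
ΔN = Δφ × 111132 = -333.4 m; ΔE = Δλ × 111132 × cos(58.3484°) = -0.0044 × 111132 × 0.524753 = -256.6 m.

ΔN = -333 m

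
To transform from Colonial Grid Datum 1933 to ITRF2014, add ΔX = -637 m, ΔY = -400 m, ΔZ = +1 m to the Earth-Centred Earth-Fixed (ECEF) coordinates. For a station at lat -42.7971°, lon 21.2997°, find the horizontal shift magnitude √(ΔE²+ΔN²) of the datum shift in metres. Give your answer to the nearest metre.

At φ = -42.7971°, λ = 21.2997°: sin φ = -0.679404, cos φ = 0.733764, sin λ = 0.363246, cos λ = 0.931693.
ΔE = −sin λ·ΔX + cos λ·ΔY = −(0.363246)·(-637) + (0.931693)·(-400) = -141.29 m.
ΔN = −sin φ cos λ·ΔX − sin φ sin λ·ΔY + cos φ·ΔZ = −(-0.679404)(0.931693)(-637) − (-0.679404)(0.363246)(-400) + (0.733764)(1) = -501.20 m.
Horizontal magnitude = √(ΔE² + ΔN²) = √((-141.29)² + (-501.20)²) = 520.74 m.

521 m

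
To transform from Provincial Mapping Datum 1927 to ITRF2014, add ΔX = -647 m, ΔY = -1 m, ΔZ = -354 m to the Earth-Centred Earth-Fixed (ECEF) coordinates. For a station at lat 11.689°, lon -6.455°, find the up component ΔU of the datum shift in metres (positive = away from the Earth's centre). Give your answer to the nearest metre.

ΔU = -701 m

At φ = 11.689°, λ = -6.455°: sin φ = 0.202599, cos φ = 0.979262, sin λ = -0.112423, cos λ = 0.993660.
ΔU = cos φ cos λ·ΔX + cos φ sin λ·ΔY + sin φ·ΔZ = (0.979262)(0.993660)(-647) + (0.979262)(-0.112423)(-1) + (0.202599)(-354) = -701.18 m.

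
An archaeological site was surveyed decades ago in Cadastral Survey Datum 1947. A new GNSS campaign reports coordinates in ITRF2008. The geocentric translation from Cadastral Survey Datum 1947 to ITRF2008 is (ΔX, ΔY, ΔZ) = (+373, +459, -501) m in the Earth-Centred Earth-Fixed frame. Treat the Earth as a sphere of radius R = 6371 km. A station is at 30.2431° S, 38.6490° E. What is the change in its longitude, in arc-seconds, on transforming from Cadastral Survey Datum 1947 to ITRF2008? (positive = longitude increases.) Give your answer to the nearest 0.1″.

sin φ = -0.503670, cos φ = 0.863896, sin λ = 0.624548, cos λ = 0.780987.
East component: ΔE = −sin λ·ΔX + cos λ·ΔY = −(0.624548)(373) + (0.780987)(459) = 125.52 m.
1° of latitude spans πR/180 = 111195 m; at latitude φ, 1° of longitude spans that × cos φ = 96060.9 m, so Δλ = 125.52 / 96060.9 × 3600 = 4.704″.

Δλ = 4.7″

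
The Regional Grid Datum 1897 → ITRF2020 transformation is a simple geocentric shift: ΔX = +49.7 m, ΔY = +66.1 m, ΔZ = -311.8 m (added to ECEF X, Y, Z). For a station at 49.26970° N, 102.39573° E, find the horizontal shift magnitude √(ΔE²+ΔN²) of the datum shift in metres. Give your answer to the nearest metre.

The local east axis at (φ, λ) is (−sin λ, cos λ, 0), so ΔE = −sin(102.39573°)·49.7 + cos(102.39573°)·66.1 = -62.73 m.
The local north axis is (−sin φ cos λ, −sin φ sin λ, cos φ), giving ΔN = 8.085 − 48.922 − 203.449 = -244.29 m.
Horizontal magnitude = √(ΔE² + ΔN²) = √((-62.73)² + (-244.29)²) = 252.21 m.

252 m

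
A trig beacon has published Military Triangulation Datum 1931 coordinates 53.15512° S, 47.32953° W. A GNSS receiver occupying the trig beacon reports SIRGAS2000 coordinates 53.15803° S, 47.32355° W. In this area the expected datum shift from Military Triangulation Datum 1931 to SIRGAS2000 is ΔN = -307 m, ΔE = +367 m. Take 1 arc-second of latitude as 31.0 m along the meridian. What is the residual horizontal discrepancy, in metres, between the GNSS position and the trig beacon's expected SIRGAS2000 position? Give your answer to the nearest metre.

Observed coordinate differences: Δφ = -0.00291°, Δλ = +0.00598°.
Converting to metres (1° lat = 111600 m, cos φ = 0.599651): observed ΔN = -324.8 m, observed ΔE = 400.2 m.
Subtracting the expected shift leaves a residual of -324.8 − (-307) = -17.8 m north and 400.2 − (367) = 33.2 m east.
Residual distance = √((-17.8)² + 33.2²) = 37.6 m.

38 m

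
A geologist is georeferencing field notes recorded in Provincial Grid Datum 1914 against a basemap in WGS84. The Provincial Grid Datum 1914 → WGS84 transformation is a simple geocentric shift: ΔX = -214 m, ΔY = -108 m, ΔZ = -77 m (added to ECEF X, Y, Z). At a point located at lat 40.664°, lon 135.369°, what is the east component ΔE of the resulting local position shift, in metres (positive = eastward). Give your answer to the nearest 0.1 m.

ΔE = 227.2 m

The local east axis at (φ, λ) is (−sin λ, cos λ, 0), so ΔE = −sin(135.369°)·(-214) + cos(135.369°)·(-108) = 227.20 m.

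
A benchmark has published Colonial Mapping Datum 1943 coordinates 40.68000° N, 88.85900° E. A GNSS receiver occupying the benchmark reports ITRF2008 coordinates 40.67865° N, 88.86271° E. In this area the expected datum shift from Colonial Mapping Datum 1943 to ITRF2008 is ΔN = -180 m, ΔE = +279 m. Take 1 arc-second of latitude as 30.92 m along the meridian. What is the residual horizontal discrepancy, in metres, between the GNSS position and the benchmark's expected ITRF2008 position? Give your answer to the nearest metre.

Observed coordinate differences: Δφ = -0.00135°, Δλ = +0.00371°.
Converting to metres (1° lat = 111312 m, cos φ = 0.758362): observed ΔN = -150.3 m, observed ΔE = 313.2 m.
Subtracting the expected shift leaves a residual of -150.3 − (-180) = 29.7 m north and 313.2 − (279) = 34.2 m east.
Residual distance = √(29.7² + 34.2²) = 45.3 m.

45 m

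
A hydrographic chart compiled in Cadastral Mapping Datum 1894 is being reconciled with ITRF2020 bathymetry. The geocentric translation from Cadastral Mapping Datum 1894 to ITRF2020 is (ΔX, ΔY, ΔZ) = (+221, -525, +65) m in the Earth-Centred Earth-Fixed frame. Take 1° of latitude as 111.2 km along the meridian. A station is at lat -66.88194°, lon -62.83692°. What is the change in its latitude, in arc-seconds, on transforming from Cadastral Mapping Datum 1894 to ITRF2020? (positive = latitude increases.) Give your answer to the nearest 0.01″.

sin φ = -0.919698, cos φ = 0.392627, sin λ = -0.889711, cos λ = 0.456525.
North component: ΔN = −sin φ cos λ·ΔX − sin φ sin λ·ΔY + cos φ·ΔZ = −(-0.919698)(0.456525)(221) − (-0.919698)(-0.889711)(-525) + (0.392627)(65) = 547.90 m.
1° of latitude spans 111200 m, so Δφ = 547.90 / 111200 × 3600 = 17.738″.

Δφ = 17.74″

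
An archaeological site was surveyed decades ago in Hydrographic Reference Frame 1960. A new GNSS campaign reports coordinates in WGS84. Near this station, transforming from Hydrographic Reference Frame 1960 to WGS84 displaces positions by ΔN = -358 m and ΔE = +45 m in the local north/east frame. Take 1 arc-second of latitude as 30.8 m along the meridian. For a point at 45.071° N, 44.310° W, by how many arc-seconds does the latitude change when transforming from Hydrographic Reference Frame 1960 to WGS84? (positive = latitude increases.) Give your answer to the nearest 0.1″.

1″ of latitude = 30.80 m, so Δφ = -358.0 / 30.80 = -11.623″.

Δφ = -11.6″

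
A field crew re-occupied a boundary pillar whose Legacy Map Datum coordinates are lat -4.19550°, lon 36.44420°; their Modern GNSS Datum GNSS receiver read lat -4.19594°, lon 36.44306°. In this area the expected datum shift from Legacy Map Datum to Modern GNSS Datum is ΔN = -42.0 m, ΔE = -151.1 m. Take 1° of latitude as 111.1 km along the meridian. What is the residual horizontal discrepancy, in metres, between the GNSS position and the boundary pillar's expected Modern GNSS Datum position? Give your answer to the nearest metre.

Observed coordinate differences: Δφ = -0.00044°, Δλ = -0.00114°.
Converting to metres (1° lat = 111100 m, cos φ = 0.997320): observed ΔN = -48.9 m, observed ΔE = -126.3 m.
Subtracting the expected shift leaves a residual of -48.9 − (-42.0) = -6.9 m north and -126.3 − (-151.1) = 24.8 m east.
Residual distance = √((-6.9)² + 24.8²) = 25.7 m.

26 m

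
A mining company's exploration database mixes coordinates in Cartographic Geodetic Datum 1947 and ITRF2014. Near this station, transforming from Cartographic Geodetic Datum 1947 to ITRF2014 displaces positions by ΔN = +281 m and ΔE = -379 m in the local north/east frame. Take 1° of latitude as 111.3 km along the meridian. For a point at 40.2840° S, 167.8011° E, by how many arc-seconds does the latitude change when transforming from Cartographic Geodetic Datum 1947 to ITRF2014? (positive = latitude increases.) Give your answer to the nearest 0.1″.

1° of latitude = 111.3 km, so Δφ = 281.0 / 111300 = 0.0025247° = 9.089″.

Δφ = 9.1″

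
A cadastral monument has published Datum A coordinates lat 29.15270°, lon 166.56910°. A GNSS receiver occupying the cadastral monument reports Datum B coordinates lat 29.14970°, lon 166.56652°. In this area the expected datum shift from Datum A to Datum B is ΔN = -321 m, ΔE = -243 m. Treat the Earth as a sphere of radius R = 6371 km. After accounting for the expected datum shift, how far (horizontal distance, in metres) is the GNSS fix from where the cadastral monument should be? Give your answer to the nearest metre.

15 m

Observed coordinate differences: Δφ = -0.00300°, Δλ = -0.00258°.
Converting to metres (1° lat = 111195 m, cos φ = 0.873325): observed ΔN = -333.6 m, observed ΔE = -250.5 m.
Subtracting the expected shift leaves a residual of -333.6 − (-321) = -12.6 m north and -250.5 − (-243) = -7.5 m east.
Residual distance = √((-12.6)² + (-7.5)²) = 14.7 m.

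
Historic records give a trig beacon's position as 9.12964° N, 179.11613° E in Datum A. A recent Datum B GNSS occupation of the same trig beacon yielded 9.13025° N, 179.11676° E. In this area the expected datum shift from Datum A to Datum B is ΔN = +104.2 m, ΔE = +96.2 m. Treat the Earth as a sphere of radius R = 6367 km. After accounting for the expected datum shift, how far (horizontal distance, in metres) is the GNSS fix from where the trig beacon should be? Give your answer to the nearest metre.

Observed coordinate differences: Δφ = +0.00061°, Δλ = +0.00063°.
Converting to metres (1° lat = 111125 m, cos φ = 0.987332): observed ΔN = 67.8 m, observed ΔE = 69.1 m.
Subtracting the expected shift leaves a residual of 67.8 − (104.2) = -36.4 m north and 69.1 − (96.2) = -27.1 m east.
Residual distance = √((-36.4)² + (-27.1)²) = 45.4 m.

45 m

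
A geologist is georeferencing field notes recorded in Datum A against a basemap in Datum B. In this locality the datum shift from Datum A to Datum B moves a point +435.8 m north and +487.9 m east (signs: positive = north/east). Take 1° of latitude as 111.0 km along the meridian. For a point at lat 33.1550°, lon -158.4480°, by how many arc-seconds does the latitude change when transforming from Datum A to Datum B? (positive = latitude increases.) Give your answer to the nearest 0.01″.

Δφ = 14.13″

1° of latitude = 111.0 km, so Δφ = 435.8 / 111000 = 0.0039261° = 14.134″.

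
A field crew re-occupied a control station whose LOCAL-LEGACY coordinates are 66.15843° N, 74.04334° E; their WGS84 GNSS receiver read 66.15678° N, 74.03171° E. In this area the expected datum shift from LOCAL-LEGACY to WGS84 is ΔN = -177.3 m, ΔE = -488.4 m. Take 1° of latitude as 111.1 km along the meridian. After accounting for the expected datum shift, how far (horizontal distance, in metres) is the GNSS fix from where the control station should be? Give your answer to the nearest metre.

Observed coordinate differences: Δφ = -0.00165°, Δλ = -0.01163°.
Converting to metres (1° lat = 111100 m, cos φ = 0.404209): observed ΔN = -183.3 m, observed ΔE = -522.3 m.
Subtracting the expected shift leaves a residual of -183.3 − (-177.3) = -6.0 m north and -522.3 − (-488.4) = -33.9 m east.
Residual distance = √((-6.0)² + (-33.9)²) = 34.4 m.

34 m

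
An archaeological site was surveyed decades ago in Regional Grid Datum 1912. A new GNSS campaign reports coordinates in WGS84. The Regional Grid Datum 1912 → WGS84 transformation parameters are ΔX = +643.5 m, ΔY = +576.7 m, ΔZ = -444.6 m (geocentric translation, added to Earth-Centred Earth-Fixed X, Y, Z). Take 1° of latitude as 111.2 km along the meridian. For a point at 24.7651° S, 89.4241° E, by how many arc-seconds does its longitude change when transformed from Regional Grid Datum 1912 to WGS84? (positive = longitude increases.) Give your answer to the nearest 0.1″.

sin φ = -0.418899, cos φ = 0.908033, sin λ = 0.999949, cos λ = 0.010051.
East component: ΔE = −sin λ·ΔX + cos λ·ΔY = −(0.999949)(643.5) + (0.010051)(576.7) = -637.67 m.
1° of latitude spans 111200 m; at latitude φ, 1° of longitude spans that × cos φ = 100973.2 m, so Δλ = -637.67 / 100973.2 × 3600 = -22.735″.

Δλ = -22.7″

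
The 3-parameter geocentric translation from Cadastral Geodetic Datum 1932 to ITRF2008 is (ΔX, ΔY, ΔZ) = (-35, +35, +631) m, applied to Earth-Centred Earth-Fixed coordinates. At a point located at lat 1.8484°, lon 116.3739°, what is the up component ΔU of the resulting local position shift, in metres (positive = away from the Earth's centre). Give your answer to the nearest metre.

ΔU = 67 m

At φ = 1.8484°, λ = 116.3739°: sin φ = 0.032255, cos φ = 0.999480, sin λ = 0.895914, cos λ = -0.444227.
ΔU = cos φ cos λ·ΔX + cos φ sin λ·ΔY + sin φ·ΔZ = (0.999480)(-0.444227)(-35) + (0.999480)(0.895914)(35) + (0.032255)(631) = 67.23 m.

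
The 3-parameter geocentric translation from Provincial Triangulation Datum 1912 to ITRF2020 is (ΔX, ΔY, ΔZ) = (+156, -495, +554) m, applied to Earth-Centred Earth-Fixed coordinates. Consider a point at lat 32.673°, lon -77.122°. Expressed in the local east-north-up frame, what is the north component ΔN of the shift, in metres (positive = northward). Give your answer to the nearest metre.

The local north axis is (−sin φ cos λ, −sin φ sin λ, cos φ), giving ΔN = -18.770 − 260.501 + 466.338 = 187.07 m.

ΔN = 187 m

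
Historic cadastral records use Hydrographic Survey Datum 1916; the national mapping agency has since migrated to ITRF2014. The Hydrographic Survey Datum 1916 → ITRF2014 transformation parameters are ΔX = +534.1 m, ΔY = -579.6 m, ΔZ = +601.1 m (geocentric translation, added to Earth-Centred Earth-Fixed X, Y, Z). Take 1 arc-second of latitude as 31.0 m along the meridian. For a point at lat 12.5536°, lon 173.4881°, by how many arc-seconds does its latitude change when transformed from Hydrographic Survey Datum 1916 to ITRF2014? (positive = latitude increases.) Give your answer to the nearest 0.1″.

Δφ = 23.1″

sin φ = 0.217353, cos φ = 0.976093, sin λ = 0.113410, cos λ = -0.993548.
North component: ΔN = −sin φ cos λ·ΔX − sin φ sin λ·ΔY + cos φ·ΔZ = −(0.217353)(-0.993548)(534.1) − (0.217353)(0.113410)(-579.6) + (0.976093)(601.1) = 716.36 m.
1° of latitude spans 3600 × 31.00 = 111600 m, so Δφ = 716.36 / 111600 × 3600 = 23.108″.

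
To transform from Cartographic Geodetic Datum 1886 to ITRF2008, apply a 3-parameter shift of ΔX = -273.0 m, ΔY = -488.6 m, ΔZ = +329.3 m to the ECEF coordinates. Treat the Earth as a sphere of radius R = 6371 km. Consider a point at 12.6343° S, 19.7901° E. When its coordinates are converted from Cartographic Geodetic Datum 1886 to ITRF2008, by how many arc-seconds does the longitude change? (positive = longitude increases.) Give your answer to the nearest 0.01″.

sin φ = -0.218727, cos φ = 0.975786, sin λ = 0.338575, cos λ = 0.940939.
East component: ΔE = −sin λ·ΔX + cos λ·ΔY = −(0.338575)(-273.0) + (0.940939)(-488.6) = -367.31 m.
1° of latitude spans πR/180 = 111195 m; at latitude φ, 1° of longitude spans that × cos φ = 108502.5 m, so Δλ = -367.31 / 108502.5 × 3600 = -12.187″.

Δλ = -12.19″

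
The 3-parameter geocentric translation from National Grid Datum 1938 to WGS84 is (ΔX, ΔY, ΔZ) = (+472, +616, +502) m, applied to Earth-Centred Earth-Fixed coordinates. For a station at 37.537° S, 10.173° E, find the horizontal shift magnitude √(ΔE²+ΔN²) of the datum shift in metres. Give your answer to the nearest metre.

At φ = -37.537°, λ = 10.173°: sin φ = -0.609274, cos φ = 0.792960, sin λ = 0.176621, cos λ = 0.984279.
ΔE = −sin λ·ΔX + cos λ·ΔY = −(0.176621)·(472) + (0.984279)·(616) = 522.95 m.
ΔN = −sin φ cos λ·ΔX − sin φ sin λ·ΔY + cos φ·ΔZ = −(-0.609274)(0.984279)(472) − (-0.609274)(0.176621)(616) + (0.792960)(502) = 747.41 m.
Horizontal magnitude = √(ΔE² + ΔN²) = √(522.95² + 747.41²) = 912.19 m.

912 m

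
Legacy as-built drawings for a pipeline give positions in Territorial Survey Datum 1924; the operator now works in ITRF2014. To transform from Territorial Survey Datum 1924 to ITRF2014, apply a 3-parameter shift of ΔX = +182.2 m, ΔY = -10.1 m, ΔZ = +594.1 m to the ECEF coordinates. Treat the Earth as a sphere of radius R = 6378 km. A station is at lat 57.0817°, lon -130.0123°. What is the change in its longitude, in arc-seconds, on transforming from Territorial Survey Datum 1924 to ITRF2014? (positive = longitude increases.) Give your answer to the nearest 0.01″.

Δλ = 8.69″

sin φ = 0.839446, cos φ = 0.543443, sin λ = -0.765906, cos λ = -0.642952.
East component: ΔE = −sin λ·ΔX + cos λ·ΔY = −(-0.765906)(182.2) + (-0.642952)(-10.1) = 146.04 m.
1° of latitude spans πR/180 = 111317 m; at latitude φ, 1° of longitude spans that × cos φ = 60494.5 m, so Δλ = 146.04 / 60494.5 × 3600 = 8.691″.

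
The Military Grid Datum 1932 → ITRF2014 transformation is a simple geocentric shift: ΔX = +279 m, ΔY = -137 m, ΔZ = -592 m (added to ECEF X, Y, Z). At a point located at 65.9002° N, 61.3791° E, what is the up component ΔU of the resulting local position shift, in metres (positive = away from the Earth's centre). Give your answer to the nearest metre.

At φ = 65.9002°, λ = 61.3791°: sin φ = 0.912836, cos φ = 0.408327, sin λ = 0.877808, cos λ = 0.479012.
ΔU = cos φ cos λ·ΔX + cos φ sin λ·ΔY + sin φ·ΔZ = (0.408327)(0.479012)(279) + (0.408327)(0.877808)(-137) + (0.912836)(-592) = -534.93 m.

ΔU = -535 m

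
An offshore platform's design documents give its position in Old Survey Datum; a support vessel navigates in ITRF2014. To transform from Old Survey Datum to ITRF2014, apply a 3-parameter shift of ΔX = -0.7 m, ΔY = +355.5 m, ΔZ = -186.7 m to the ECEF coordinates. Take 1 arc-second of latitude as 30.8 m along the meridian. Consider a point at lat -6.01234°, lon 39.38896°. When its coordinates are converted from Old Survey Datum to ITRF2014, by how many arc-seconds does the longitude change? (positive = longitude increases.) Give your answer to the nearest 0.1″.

sin φ = -0.104743, cos φ = 0.994499, sin λ = 0.634582, cos λ = 0.772856.
East component: ΔE = −sin λ·ΔX + cos λ·ΔY = −(0.634582)(-0.7) + (0.772856)(355.5) = 275.19 m.
1° of latitude spans 3600 × 30.80 = 110880 m; at latitude φ, 1° of longitude spans that × cos φ = 110270.1 m, so Δλ = 275.19 / 110270.1 × 3600 = 8.984″.

Δλ = 9.0″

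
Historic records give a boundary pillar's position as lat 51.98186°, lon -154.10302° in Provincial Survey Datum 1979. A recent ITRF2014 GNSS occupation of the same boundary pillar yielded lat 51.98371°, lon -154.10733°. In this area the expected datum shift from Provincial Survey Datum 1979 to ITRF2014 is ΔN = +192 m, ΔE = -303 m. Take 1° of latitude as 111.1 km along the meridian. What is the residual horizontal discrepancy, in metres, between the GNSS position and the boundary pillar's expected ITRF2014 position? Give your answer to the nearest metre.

16 m

Observed coordinate differences: Δφ = +0.00185°, Δλ = -0.00431°.
Converting to metres (1° lat = 111100 m, cos φ = 0.615911): observed ΔN = 205.5 m, observed ΔE = -294.9 m.
Subtracting the expected shift leaves a residual of 205.5 − (192) = 13.5 m north and -294.9 − (-303) = 8.1 m east.
Residual distance = √(13.5² + 8.1²) = 15.8 m.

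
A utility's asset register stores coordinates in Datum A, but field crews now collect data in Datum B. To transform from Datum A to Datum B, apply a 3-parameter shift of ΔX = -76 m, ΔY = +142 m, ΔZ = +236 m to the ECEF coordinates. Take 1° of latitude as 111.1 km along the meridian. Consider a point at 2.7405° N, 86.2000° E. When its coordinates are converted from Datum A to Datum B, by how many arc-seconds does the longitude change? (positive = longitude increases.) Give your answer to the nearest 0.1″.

Δλ = 2.8″

sin φ = 0.047813, cos φ = 0.998856, sin λ = 0.997801, cos λ = 0.066274.
East component: ΔE = −sin λ·ΔX + cos λ·ΔY = −(0.997801)(-76) + (0.066274)(142) = 85.24 m.
1° of latitude spans 111100 m; at latitude φ, 1° of longitude spans that × cos φ = 110972.9 m, so Δλ = 85.24 / 110972.9 × 3600 = 2.765″.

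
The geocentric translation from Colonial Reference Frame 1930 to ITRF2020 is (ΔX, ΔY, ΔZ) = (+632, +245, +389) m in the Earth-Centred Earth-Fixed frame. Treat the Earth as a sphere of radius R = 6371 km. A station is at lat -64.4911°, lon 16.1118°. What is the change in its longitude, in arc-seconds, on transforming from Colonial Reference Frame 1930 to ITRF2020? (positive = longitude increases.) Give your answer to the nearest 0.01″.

sin φ = -0.902518, cos φ = 0.430651, sin λ = 0.277513, cos λ = 0.960722.
East component: ΔE = −sin λ·ΔX + cos λ·ΔY = −(0.277513)(632) + (0.960722)(245) = 59.99 m.
1° of latitude spans πR/180 = 111195 m; at latitude φ, 1° of longitude spans that × cos φ = 47886.2 m, so Δλ = 59.99 / 47886.2 × 3600 = 4.510″.

Δλ = 4.51″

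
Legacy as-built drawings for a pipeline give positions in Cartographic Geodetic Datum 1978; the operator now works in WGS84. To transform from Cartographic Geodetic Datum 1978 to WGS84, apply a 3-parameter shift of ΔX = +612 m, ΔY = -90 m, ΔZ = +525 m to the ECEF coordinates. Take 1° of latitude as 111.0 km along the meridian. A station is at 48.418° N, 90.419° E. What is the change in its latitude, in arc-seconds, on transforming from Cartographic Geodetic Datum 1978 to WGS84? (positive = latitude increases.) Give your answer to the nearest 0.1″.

sin φ = 0.748007, cos φ = 0.663691, sin λ = 0.999973, cos λ = -0.007313.
North component: ΔN = −sin φ cos λ·ΔX − sin φ sin λ·ΔY + cos φ·ΔZ = −(0.748007)(-0.007313)(612) − (0.748007)(0.999973)(-90) + (0.663691)(525) = 419.10 m.
1° of latitude spans 111000 m, so Δφ = 419.10 / 111000 × 3600 = 13.593″.

Δφ = 13.6″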